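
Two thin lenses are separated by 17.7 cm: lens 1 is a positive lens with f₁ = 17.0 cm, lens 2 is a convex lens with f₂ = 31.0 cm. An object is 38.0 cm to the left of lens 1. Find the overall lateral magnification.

Lens 1: 1/d_i1 = 1/(17.0) − 1/(38.0) = 0.03251, so d_i1 = 30.76 cm; m₁ = −d_i1/d_o1 = -0.8095.
d_o2 = 17.7 − (30.76) = -13.06 cm (virtual object).
Lens 2: 1/d_i2 = 1/(31.0) − 1/(-13.06) = 0.1088, so d_i2 = 9.189 cm; m₂ = −d_i2/d_o2 = +0.7036.
m = m₁·m₂ = (-0.8095)(+0.7036) = -0.570.

m = -0.570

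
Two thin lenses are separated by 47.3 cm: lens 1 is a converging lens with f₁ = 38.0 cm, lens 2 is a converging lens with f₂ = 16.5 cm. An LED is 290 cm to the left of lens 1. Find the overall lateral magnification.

Lens 1: 1/d_i1 = 1/(38.0) − 1/(290) = 0.02287, so d_i1 = 43.73 cm; m₁ = −d_i1/d_o1 = -0.1508.
d_o2 = 47.3 − (43.73) = 3.570 cm.
Lens 2: 1/d_i2 = 1/(16.5) − 1/(3.570) = -0.2195, so d_i2 = -4.556 cm; m₂ = −d_i2/d_o2 = +1.276.
m = m₁·m₂ = (-0.1508)(+1.276) = -0.192.

m = -0.192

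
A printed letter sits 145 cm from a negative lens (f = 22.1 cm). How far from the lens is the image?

For a negative lens, f = -22.1 cm.
Lens equation: 1/s_i = 1/f − 1/s_o = 1/(-22.10) − 1/(145) = -0.04525 − 0.006897 = -0.05215, so s_i = -19.2 cm.
The image is virtual, upright and reduced, on the same side as the object.

19.2 cm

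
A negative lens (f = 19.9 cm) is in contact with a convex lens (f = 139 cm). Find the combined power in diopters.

P = -4.31 D

P₁ = 1/f₁ = 1/(-0.199 m) = -5.025 D; P₂ = 1/f₂ = 1/(1.39 m) = +0.7194 D.
For thin lenses in contact, P = P₁ + P₂ = (-5.025) + (+0.7194) = -4.31 D.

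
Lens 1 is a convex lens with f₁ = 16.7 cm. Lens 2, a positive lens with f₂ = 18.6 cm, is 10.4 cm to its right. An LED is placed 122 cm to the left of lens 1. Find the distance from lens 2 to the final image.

6.04 cm

Lens 1: 1/d_i1 = 1/f₁ − 1/d_o1 = 1/(16.7) − 1/(122) = 0.05168, so d_i1 = 19.35 cm.
The intermediate image is 19.35 cm to the right of lens 1, which lies 8.950 cm to the right of lens 2 — a virtual object — so d_o2 = −8.950 cm.
Lens 2: 1/d_i2 = 1/f₂ − 1/d_o2 = 1/(18.6) − 1/(-8.950) = 0.1655, so d_i2 = 6.04 cm.
The final image is real, 6.04 cm to the right of lens 2 (overall magnification ≈ -0.11).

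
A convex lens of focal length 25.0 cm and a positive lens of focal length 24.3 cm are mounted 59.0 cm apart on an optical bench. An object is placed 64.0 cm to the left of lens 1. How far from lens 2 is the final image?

69.0 cm

Lens 1: 1/d_i1 = 1/f₁ − 1/d_o1 = 1/(25.0) − 1/(64.0) = 0.02438, so d_i1 = 41.03 cm.
The intermediate image is 41.03 cm to the right of lens 1, which is 59.0 − (41.03) = 17.97 cm to the left of lens 2, so d_o2 = +17.97 cm.
Lens 2: 1/d_i2 = 1/f₂ − 1/d_o2 = 1/(24.3) − 1/(17.97) = -0.01450, so d_i2 = -69.0 cm.
The final image is virtual, 69.0 cm to the left of lens 2 (overall magnification ≈ -2.5).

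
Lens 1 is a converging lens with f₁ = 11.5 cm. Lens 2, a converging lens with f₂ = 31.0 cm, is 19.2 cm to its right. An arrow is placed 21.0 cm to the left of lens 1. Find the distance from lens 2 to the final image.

5.18 cm

Lens 1: 1/d_i1 = 1/f₁ − 1/d_o1 = 1/(11.5) − 1/(21.0) = 0.03934, so d_i1 = 25.42 cm.
The intermediate image is 25.42 cm to the right of lens 1, which lies 6.220 cm to the right of lens 2 — a virtual object — so d_o2 = −6.220 cm.
Lens 2: 1/d_i2 = 1/f₂ − 1/d_o2 = 1/(31.0) − 1/(-6.220) = 0.1930, so d_i2 = 5.18 cm.
The final image is real, 5.18 cm to the right of lens 2 (overall magnification ≈ -1.0).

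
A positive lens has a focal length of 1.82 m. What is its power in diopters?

P = +0.549 D

P = 1/f = 1/(1.82 m) = +0.549 D.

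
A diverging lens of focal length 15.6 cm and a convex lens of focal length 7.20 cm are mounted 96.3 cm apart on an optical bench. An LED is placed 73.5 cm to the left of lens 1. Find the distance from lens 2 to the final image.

Lens 1 is diverging, so f₁ = −15.6 cm.
Lens 1: 1/d_i1 = 1/f₁ − 1/d_o1 = 1/(-15.6) − 1/(73.5) = -0.07771, so d_i1 = -12.87 cm.
The intermediate image is 12.87 cm to the left of lens 1 (virtual), which is 96.3 − (-12.87) = 109.2 cm to the left of lens 2, so d_o2 = +109.2 cm.
Lens 2: 1/d_i2 = 1/f₂ − 1/d_o2 = 1/(7.20) − 1/(109.2) = 0.1297, so d_i2 = 7.71 cm.
The final image is real, 7.71 cm to the right of lens 2 (overall magnification ≈ -0.012).

7.71 cm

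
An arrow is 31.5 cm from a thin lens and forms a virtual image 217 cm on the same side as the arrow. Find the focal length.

f = 36.8 cm (converging)

Virtual image ⇒ d_i = −217 cm.
1/f = 1/d_o + 1/d_i = 1/(31.5) + 1/(-217) = 0.02714, so f = 36.8 cm.
Since f is positive, the thin lens is converging.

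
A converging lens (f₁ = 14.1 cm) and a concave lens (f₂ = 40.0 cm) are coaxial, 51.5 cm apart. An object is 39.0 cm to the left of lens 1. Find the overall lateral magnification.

Lens 1: 1/d_i1 = 1/(14.1) − 1/(39.0) = 0.04528, so d_i1 = 22.08 cm; m₁ = −d_i1/d_o1 = -0.5662.
d_o2 = 51.5 − (22.08) = 29.42 cm.
f₂ = −40.0 cm (diverging).
Lens 2: 1/d_i2 = 1/(-40.0) − 1/(29.42) = -0.05899, so d_i2 = -16.95 cm; m₂ = −d_i2/d_o2 = +0.5762.
m = m₁·m₂ = (-0.5662)(+0.5762) = -0.326.

m = -0.326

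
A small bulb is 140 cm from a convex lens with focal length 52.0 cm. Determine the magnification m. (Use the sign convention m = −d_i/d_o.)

1/d_i = 1/f − 1/d_o = 1/(52.00) − 1/(140) = 0.01209, so d_i = 82.73 cm.
m = −d_i/d_o = −(82.73)/(140) = -0.591.
The image is real, inverted and reduced, on the far side of the lens.

m = -0.591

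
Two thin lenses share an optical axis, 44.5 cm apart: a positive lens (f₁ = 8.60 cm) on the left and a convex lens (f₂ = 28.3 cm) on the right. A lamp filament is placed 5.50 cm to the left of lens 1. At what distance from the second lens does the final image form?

Lens 1: 1/d_i1 = 1/f₁ − 1/d_o1 = 1/(8.60) − 1/(5.50) = -0.06554, so d_i1 = -15.26 cm.
The intermediate image is 15.26 cm to the left of lens 1 (virtual), which is 44.5 − (-15.26) = 59.76 cm to the left of lens 2, so d_o2 = +59.76 cm.
Lens 2: 1/d_i2 = 1/f₂ − 1/d_o2 = 1/(28.3) − 1/(59.76) = 0.01860, so d_i2 = 53.8 cm.
The final image is real, 53.8 cm to the right of lens 2 (overall magnification ≈ -2.5).

53.8 cm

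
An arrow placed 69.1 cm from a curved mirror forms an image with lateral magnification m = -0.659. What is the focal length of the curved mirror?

m = −d_i/d_o ⇒ d_i = −m·d_o = −(-0.659)·(69.1) = 45.54 cm.
1/f = 1/d_o + 1/d_i = 1/(69.1) + 1/(45.54) = 0.03643, so f = 27.4 cm.
Since f is positive, the curved mirror is concave.

f = 27.4 cm (concave)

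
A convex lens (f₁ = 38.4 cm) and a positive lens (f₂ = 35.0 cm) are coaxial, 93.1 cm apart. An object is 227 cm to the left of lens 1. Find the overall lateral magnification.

m = +0.600

Lens 1: 1/d_i1 = 1/(38.4) − 1/(227) = 0.02164, so d_i1 = 46.22 cm; m₁ = −d_i1/d_o1 = -0.2036.
d_o2 = 93.1 − (46.22) = 46.88 cm.
Lens 2: 1/d_i2 = 1/(35.0) − 1/(46.88) = 0.007240, so d_i2 = 138.1 cm; m₂ = −d_i2/d_o2 = -2.946.
m = m₁·m₂ = (-0.2036)(-2.946) = +0.600.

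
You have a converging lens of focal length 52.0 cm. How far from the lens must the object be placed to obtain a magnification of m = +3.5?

m = −d_i/d_o ⇒ d_i = −m·d_o.
1/f = 1/d_o + 1/d_i = 1/d_o − 1/(m·d_o) = (1 − 1/m)/d_o, so d_o = f(1 − 1/m) = (52.00)(1 − 1/(+3.5)) = 37.1 cm.

37.1 cm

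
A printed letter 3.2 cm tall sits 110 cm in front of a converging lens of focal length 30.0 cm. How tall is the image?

1/d_i = 1/f − 1/d_o = 1/(30.00) − 1/(110) = 0.02424, so d_i = 41.25 cm.
m = −d_i/d_o = -0.3750.
|h_i| = |m|·h_o = 0.3750 × 3.2 = 1.20 cm. The image is real, inverted and reduced, on the far side of the lens.

1.20 cm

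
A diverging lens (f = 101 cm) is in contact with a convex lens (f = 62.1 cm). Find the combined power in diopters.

P₁ = 1/f₁ = 1/(-1.01 m) = -0.9901 D; P₂ = 1/f₂ = 1/(0.621 m) = +1.610 D.
For thin lenses in contact, P = P₁ + P₂ = (-0.9901) + (+1.610) = +0.620 D.

P = +0.620 D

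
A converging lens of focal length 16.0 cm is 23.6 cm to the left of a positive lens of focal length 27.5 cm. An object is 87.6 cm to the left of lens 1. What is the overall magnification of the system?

m = -0.262

Lens 1: 1/d_i1 = 1/(16.0) − 1/(87.6) = 0.05108, so d_i1 = 19.58 cm; m₁ = −d_i1/d_o1 = -0.2235.
d_o2 = 23.6 − (19.58) = 4.020 cm.
Lens 2: 1/d_i2 = 1/(27.5) − 1/(4.020) = -0.2124, so d_i2 = -4.708 cm; m₂ = −d_i2/d_o2 = +1.171.
m = m₁·m₂ = (-0.2235)(+1.171) = -0.262.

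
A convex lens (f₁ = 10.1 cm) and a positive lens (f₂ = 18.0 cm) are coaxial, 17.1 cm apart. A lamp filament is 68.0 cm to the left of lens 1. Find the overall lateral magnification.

m = -0.246

Lens 1: 1/d_i1 = 1/(10.1) − 1/(68.0) = 0.08430, so d_i1 = 11.86 cm; m₁ = −d_i1/d_o1 = -0.1744.
d_o2 = 17.1 − (11.86) = 5.240 cm.
Lens 2: 1/d_i2 = 1/(18.0) − 1/(5.240) = -0.1353, so d_i2 = -7.392 cm; m₂ = −d_i2/d_o2 = +1.411.
m = m₁·m₂ = (-0.1744)(+1.411) = -0.246.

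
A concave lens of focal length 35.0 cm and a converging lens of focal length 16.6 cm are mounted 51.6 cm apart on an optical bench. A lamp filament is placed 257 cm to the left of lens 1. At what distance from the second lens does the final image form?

20.8 cm

Lens 1 is diverging, so f₁ = −35.0 cm.
Lens 1: 1/d_i1 = 1/f₁ − 1/d_o1 = 1/(-35.0) − 1/(257) = -0.03246, so d_i1 = -30.80 cm.
The intermediate image is 30.80 cm to the left of lens 1 (virtual), which is 51.6 − (-30.80) = 82.40 cm to the left of lens 2, so d_o2 = +82.40 cm.
Lens 2: 1/d_i2 = 1/f₂ − 1/d_o2 = 1/(16.6) − 1/(82.40) = 0.04811, so d_i2 = 20.8 cm.
The final image is real, 20.8 cm to the right of lens 2 (overall magnification ≈ -0.030).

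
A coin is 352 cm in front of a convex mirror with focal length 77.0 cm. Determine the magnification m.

m = +0.179

For a convex mirror, f = -77.0 cm.
1/d_i = 1/f − 1/d_o = 1/(-77.00) − 1/(352) = -0.01583, so d_i = -63.18 cm.
m = −d_i/d_o = −(-63.18)/(352) = +0.179.
The image is virtual, upright and reduced, behind the mirror.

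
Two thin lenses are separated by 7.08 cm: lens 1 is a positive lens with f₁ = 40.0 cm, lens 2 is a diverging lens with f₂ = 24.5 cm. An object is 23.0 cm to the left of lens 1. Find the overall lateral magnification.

Lens 1: 1/d_i1 = 1/(40.0) − 1/(23.0) = -0.01848, so d_i1 = -54.12 cm; m₁ = −d_i1/d_o1 = +2.353.
d_o2 = 7.08 − (-54.12) = 61.20 cm.
f₂ = −24.5 cm (diverging).
Lens 2: 1/d_i2 = 1/(-24.5) − 1/(61.20) = -0.05716, so d_i2 = -17.50 cm; m₂ = −d_i2/d_o2 = +0.2859.
m = m₁·m₂ = (+2.353)(+0.2859) = +0.673.

m = +0.673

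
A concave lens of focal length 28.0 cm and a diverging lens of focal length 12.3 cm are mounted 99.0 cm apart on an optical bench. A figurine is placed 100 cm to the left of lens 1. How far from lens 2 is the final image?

11.2 cm

Lens 1 is diverging, so f₁ = −28.0 cm.
Lens 1: 1/d_i1 = 1/f₁ − 1/d_o1 = 1/(-28.0) − 1/(100) = -0.04571, so d_i1 = -21.88 cm.
The intermediate image is 21.88 cm to the left of lens 1 (virtual), which is 99.0 − (-21.88) = 120.9 cm to the left of lens 2, so d_o2 = +120.9 cm.
Lens 2 is diverging, so f₂ = −12.3 cm.
Lens 2: 1/d_i2 = 1/f₂ − 1/d_o2 = 1/(-12.3) − 1/(120.9) = -0.08957, so d_i2 = -11.2 cm.
The final image is virtual, 11.2 cm to the left of lens 2 (overall magnification ≈ 0.020).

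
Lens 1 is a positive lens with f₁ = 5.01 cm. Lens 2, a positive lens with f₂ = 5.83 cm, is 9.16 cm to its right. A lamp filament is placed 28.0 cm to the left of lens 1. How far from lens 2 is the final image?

Lens 1: 1/d_i1 = 1/f₁ − 1/d_o1 = 1/(5.01) − 1/(28.0) = 0.1639, so d_i1 = 6.102 cm.
The intermediate image is 6.102 cm to the right of lens 1, which is 9.16 − (6.102) = 3.058 cm to the left of lens 2, so d_o2 = +3.058 cm.
Lens 2: 1/d_i2 = 1/f₂ − 1/d_o2 = 1/(5.83) − 1/(3.058) = -0.1555, so d_i2 = -6.43 cm.
The final image is virtual, 6.43 cm to the left of lens 2 (overall magnification ≈ -0.46).

6.43 cm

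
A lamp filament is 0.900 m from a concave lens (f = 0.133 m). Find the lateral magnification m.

For a concave lens, f = -0.133 m.
1/d_i = 1/f − 1/d_o = 1/(-0.1330) − 1/(0.900) = -8.630, so d_i = -0.1159 m.
m = −d_i/d_o = −(-0.1159)/(0.900) = +0.129.
The image is virtual, upright and reduced, on the same side as the object.

m = +0.129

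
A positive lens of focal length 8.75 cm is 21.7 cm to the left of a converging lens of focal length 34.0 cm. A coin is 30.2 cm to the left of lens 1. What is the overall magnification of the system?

Lens 1: 1/d_i1 = 1/(8.75) − 1/(30.2) = 0.08117, so d_i1 = 12.32 cm; m₁ = −d_i1/d_o1 = -0.4079.
d_o2 = 21.7 − (12.32) = 9.380 cm.
Lens 2: 1/d_i2 = 1/(34.0) − 1/(9.380) = -0.07720, so d_i2 = -12.95 cm; m₂ = −d_i2/d_o2 = +1.381.
m = m₁·m₂ = (-0.4079)(+1.381) = -0.563.

m = -0.563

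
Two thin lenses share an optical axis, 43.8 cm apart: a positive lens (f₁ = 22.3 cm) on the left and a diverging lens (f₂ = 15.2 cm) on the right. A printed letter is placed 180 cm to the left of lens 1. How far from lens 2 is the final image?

8.31 cm

Lens 1: 1/d_i1 = 1/f₁ − 1/d_o1 = 1/(22.3) − 1/(180) = 0.03929, so d_i1 = 25.45 cm.
The intermediate image is 25.45 cm to the right of lens 1, which is 43.8 − (25.45) = 18.35 cm to the left of lens 2, so d_o2 = +18.35 cm.
Lens 2 is diverging, so f₂ = −15.2 cm.
Lens 2: 1/d_i2 = 1/f₂ − 1/d_o2 = 1/(-15.2) − 1/(18.35) = -0.1203, so d_i2 = -8.31 cm.
The final image is virtual, 8.31 cm to the left of lens 2 (overall magnification ≈ -0.064).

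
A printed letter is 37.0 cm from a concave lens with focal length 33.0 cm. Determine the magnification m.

m = +0.471

For a concave lens, f = -33.0 cm.
1/d_i = 1/f − 1/d_o = 1/(-33.00) − 1/(37.0) = -0.05733, so d_i = -17.44 cm.
m = −d_i/d_o = −(-17.44)/(37.0) = +0.471.
The image is virtual, upright and reduced, on the same side as the object.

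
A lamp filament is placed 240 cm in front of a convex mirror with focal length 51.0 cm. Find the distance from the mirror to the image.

For a convex mirror, f = -51.0 cm.
Mirror equation: 1/d_i = 1/f − 1/d_o = 1/(-51.00) − 1/(240) = -0.01961 − 0.004167 = -0.02377, so d_i = -42.1 cm.
The image is virtual, upright and reduced, behind the mirror.

42.1 cm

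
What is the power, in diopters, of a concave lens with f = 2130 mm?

P = -0.469 D

For a concave lens, f = −2130 mm.
f = -213 cm = -2.13 m.
P = 1/f = 1/(-2.13 m) = -0.469 D.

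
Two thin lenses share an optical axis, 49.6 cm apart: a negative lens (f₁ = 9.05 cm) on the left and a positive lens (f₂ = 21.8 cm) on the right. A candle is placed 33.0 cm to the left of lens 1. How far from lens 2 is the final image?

Lens 1 is diverging, so f₁ = −9.05 cm.
Lens 1: 1/d_i1 = 1/f₁ − 1/d_o1 = 1/(-9.05) − 1/(33.0) = -0.1408, so d_i1 = -7.102 cm.
The intermediate image is 7.102 cm to the left of lens 1 (virtual), which is 49.6 − (-7.102) = 56.70 cm to the left of lens 2, so d_o2 = +56.70 cm.
Lens 2: 1/d_i2 = 1/f₂ − 1/d_o2 = 1/(21.8) − 1/(56.70) = 0.02823, so d_i2 = 35.4 cm.
The final image is real, 35.4 cm to the right of lens 2 (overall magnification ≈ -0.13).

35.4 cm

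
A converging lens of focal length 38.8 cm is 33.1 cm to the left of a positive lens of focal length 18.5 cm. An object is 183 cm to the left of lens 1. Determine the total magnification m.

Lens 1: 1/d_i1 = 1/(38.8) − 1/(183) = 0.02031, so d_i1 = 49.24 cm; m₁ = −d_i1/d_o1 = -0.2691.
d_o2 = 33.1 − (49.24) = -16.14 cm (virtual object).
Lens 2: 1/d_i2 = 1/(18.5) − 1/(-16.14) = 0.1160, so d_i2 = 8.620 cm; m₂ = −d_i2/d_o2 = +0.5341.
m = m₁·m₂ = (-0.2691)(+0.5341) = -0.144.

m = -0.144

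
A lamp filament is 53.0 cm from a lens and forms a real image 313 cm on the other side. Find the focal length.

f = 45.3 cm (converging)

Real image ⇒ d_i = +313 cm.
1/f = 1/d_o + 1/d_i = 1/(53.0) + 1/(313) = 0.02206, so f = 45.3 cm.
Since f is positive, the lens is converging.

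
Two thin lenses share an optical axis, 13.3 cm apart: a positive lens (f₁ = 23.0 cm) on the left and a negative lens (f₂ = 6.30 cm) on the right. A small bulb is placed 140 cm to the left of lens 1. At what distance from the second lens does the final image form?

11.3 cm

Lens 1: 1/d_i1 = 1/f₁ − 1/d_o1 = 1/(23.0) − 1/(140) = 0.03634, so d_i1 = 27.52 cm.
The intermediate image is 27.52 cm to the right of lens 1, which lies 14.22 cm to the right of lens 2 — a virtual object — so d_o2 = −14.22 cm.
Lens 2 is diverging, so f₂ = −6.30 cm.
Lens 2: 1/d_i2 = 1/f₂ − 1/d_o2 = 1/(-6.30) − 1/(-14.22) = -0.08841, so d_i2 = -11.3 cm.
The final image is virtual, 11.3 cm to the left of lens 2 (overall magnification ≈ 0.16).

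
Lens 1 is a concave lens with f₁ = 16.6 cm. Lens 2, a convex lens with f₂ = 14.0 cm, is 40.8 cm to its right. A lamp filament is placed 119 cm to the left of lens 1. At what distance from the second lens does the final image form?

18.7 cm

Lens 1 is diverging, so f₁ = −16.6 cm.
Lens 1: 1/d_i1 = 1/f₁ − 1/d_o1 = 1/(-16.6) − 1/(119) = -0.06864, so d_i1 = -14.57 cm.
The intermediate image is 14.57 cm to the left of lens 1 (virtual), which is 40.8 − (-14.57) = 55.37 cm to the left of lens 2, so d_o2 = +55.37 cm.
Lens 2: 1/d_i2 = 1/f₂ − 1/d_o2 = 1/(14.0) − 1/(55.37) = 0.05337, so d_i2 = 18.7 cm.
The final image is real, 18.7 cm to the right of lens 2 (overall magnification ≈ -0.041).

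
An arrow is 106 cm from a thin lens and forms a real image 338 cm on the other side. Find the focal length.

f = 80.7 cm (converging)

Real image ⇒ d_i = +338 cm.
1/f = 1/d_o + 1/d_i = 1/(106) + 1/(338) = 0.01239, so f = 80.7 cm.
Since f is positive, the thin lens is converging.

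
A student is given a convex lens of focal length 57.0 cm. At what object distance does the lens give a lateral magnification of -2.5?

m = −d_i/d_o ⇒ d_i = −m·d_o.
1/f = 1/d_o + 1/d_i = 1/d_o − 1/(m·d_o) = (1 − 1/m)/d_o, so d_o = f(1 − 1/m) = (57.00)(1 − 1/(-2.5)) = 79.8 cm.

79.8 cm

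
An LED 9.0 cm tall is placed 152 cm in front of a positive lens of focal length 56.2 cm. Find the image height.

1/d_i = 1/f − 1/d_o = 1/(56.20) − 1/(152) = 0.01121, so d_i = 89.17 cm.
m = −d_i/d_o = -0.5866.
|h_i| = |m|·h_o = 0.5866 × 9.0 = 5.28 cm. The image is real, inverted and reduced, on the far side of the lens.

5.28 cm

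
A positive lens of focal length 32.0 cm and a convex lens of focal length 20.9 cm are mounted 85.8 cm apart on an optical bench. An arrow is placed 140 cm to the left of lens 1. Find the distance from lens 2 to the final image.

Lens 1: 1/d_i1 = 1/f₁ − 1/d_o1 = 1/(32.0) − 1/(140) = 0.02411, so d_i1 = 41.48 cm.
The intermediate image is 41.48 cm to the right of lens 1, which is 85.8 − (41.48) = 44.32 cm to the left of lens 2, so d_o2 = +44.32 cm.
Lens 2: 1/d_i2 = 1/f₂ − 1/d_o2 = 1/(20.9) − 1/(44.32) = 0.02528, so d_i2 = 39.6 cm.
The final image is real, 39.6 cm to the right of lens 2 (overall magnification ≈ 0.26).

39.6 cm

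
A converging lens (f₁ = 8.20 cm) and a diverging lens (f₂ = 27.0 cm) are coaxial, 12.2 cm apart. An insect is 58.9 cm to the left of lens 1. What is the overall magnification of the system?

Lens 1: 1/d_i1 = 1/(8.20) − 1/(58.9) = 0.1050, so d_i1 = 9.526 cm; m₁ = −d_i1/d_o1 = -0.1617.
d_o2 = 12.2 − (9.526) = 2.674 cm.
f₂ = −27.0 cm (diverging).
Lens 2: 1/d_i2 = 1/(-27.0) − 1/(2.674) = -0.4110, so d_i2 = -2.433 cm; m₂ = −d_i2/d_o2 = +0.9099.
m = m₁·m₂ = (-0.1617)(+0.9099) = -0.147.

m = -0.147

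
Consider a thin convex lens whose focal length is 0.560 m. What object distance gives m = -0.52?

m = −d_i/d_o ⇒ d_i = −m·d_o.
1/f = 1/d_o + 1/d_i = 1/d_o − 1/(m·d_o) = (1 − 1/m)/d_o, so d_o = f(1 − 1/m) = (0.5600)(1 − 1/(-0.52)) = 1.64 m.

1.64 m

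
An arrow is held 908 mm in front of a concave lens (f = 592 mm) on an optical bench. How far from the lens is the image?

For a concave lens, f = -592 mm.
Thin-lens equation: 1/s_i = 1/f − 1/s_o = 1/(-592.0) − 1/(908) = -0.001689 − 0.001101 = -0.002791, so s_i = -358 mm.
The image is virtual, upright and reduced, on the same side as the object.

358 mm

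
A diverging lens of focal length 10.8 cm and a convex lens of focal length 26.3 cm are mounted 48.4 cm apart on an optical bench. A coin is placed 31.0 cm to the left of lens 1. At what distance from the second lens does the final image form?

Lens 1 is diverging, so f₁ = −10.8 cm.
Lens 1: 1/d_i1 = 1/f₁ − 1/d_o1 = 1/(-10.8) − 1/(31.0) = -0.1249, so d_i1 = -8.010 cm.
The intermediate image is 8.010 cm to the left of lens 1 (virtual), which is 48.4 − (-8.010) = 56.41 cm to the left of lens 2, so d_o2 = +56.41 cm.
Lens 2: 1/d_i2 = 1/f₂ − 1/d_o2 = 1/(26.3) − 1/(56.41) = 0.02030, so d_i2 = 49.3 cm.
The final image is real, 49.3 cm to the right of lens 2 (overall magnification ≈ -0.23).

49.3 cm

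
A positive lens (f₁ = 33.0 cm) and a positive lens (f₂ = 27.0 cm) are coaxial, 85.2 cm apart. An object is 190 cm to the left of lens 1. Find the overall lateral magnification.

Lens 1: 1/d_i1 = 1/(33.0) − 1/(190) = 0.02504, so d_i1 = 39.94 cm; m₁ = −d_i1/d_o1 = -0.2102.
d_o2 = 85.2 − (39.94) = 45.26 cm.
Lens 2: 1/d_i2 = 1/(27.0) − 1/(45.26) = 0.01494, so d_i2 = 66.92 cm; m₂ = −d_i2/d_o2 = -1.479.
m = m₁·m₂ = (-0.2102)(-1.479) = +0.311.

m = +0.311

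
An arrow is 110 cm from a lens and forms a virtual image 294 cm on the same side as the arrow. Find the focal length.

f = 176 cm (converging)

Virtual image ⇒ d_i = −294 cm.
1/f = 1/d_o + 1/d_i = 1/(110) + 1/(-294) = 0.005690, so f = 176 cm.
Since f is positive, the lens is converging.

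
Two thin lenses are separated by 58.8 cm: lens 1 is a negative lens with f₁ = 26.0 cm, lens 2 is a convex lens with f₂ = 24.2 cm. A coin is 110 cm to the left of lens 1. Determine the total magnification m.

f₁ = −26.0 cm (diverging).
Lens 1: 1/d_i1 = 1/(-26.0) − 1/(110) = -0.04755, so d_i1 = -21.03 cm; m₁ = −d_i1/d_o1 = +0.1912.
d_o2 = 58.8 − (-21.03) = 79.83 cm.
Lens 2: 1/d_i2 = 1/(24.2) − 1/(79.83) = 0.02880, so d_i2 = 34.73 cm; m₂ = −d_i2/d_o2 = -0.4350.
m = m₁·m₂ = (+0.1912)(-0.4350) = -0.0832.

m = -0.0832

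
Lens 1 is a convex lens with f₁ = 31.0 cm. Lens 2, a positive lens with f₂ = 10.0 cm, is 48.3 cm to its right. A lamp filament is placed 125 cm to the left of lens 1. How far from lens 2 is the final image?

24.2 cm

Lens 1: 1/d_i1 = 1/f₁ − 1/d_o1 = 1/(31.0) − 1/(125) = 0.02426, so d_i1 = 41.22 cm.
The intermediate image is 41.22 cm to the right of lens 1, which is 48.3 − (41.22) = 7.080 cm to the left of lens 2, so d_o2 = +7.080 cm.
Lens 2: 1/d_i2 = 1/f₂ − 1/d_o2 = 1/(10.0) − 1/(7.080) = -0.04124, so d_i2 = -24.2 cm.
The final image is virtual, 24.2 cm to the left of lens 2 (overall magnification ≈ -1.1).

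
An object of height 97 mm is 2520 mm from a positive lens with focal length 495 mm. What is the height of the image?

23.7 mm

1/d_i = 1/f − 1/d_o = 1/(495.0) − 1/(2520) = 0.001623, so d_i = 616.0 mm.
m = −d_i/d_o = -0.2444.
|h_i| = |m|·h_o = 0.2444 × 97 = 23.7 mm. The image is real, inverted and reduced, on the far side of the lens.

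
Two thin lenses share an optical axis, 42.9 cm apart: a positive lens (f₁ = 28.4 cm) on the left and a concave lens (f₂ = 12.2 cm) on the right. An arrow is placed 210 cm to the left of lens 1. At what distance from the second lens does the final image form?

Lens 1: 1/d_i1 = 1/f₁ − 1/d_o1 = 1/(28.4) − 1/(210) = 0.03045, so d_i1 = 32.84 cm.
The intermediate image is 32.84 cm to the right of lens 1, which is 42.9 − (32.84) = 10.06 cm to the left of lens 2, so d_o2 = +10.06 cm.
Lens 2 is diverging, so f₂ = −12.2 cm.
Lens 2: 1/d_i2 = 1/f₂ − 1/d_o2 = 1/(-12.2) − 1/(10.06) = -0.1814, so d_i2 = -5.51 cm.
The final image is virtual, 5.51 cm to the left of lens 2 (overall magnification ≈ -0.086).

5.51 cm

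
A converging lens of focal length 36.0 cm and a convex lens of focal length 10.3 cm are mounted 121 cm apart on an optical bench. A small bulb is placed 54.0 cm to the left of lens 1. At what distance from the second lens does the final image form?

49.6 cm

Lens 1: 1/d_i1 = 1/f₁ − 1/d_o1 = 1/(36.0) − 1/(54.0) = 0.009259, so d_i1 = 108.0 cm.
The intermediate image is 108.0 cm to the right of lens 1, which is 121 − (108.0) = 13.00 cm to the left of lens 2, so d_o2 = +13.00 cm.
Lens 2: 1/d_i2 = 1/f₂ − 1/d_o2 = 1/(10.3) − 1/(13.00) = 0.02016, so d_i2 = 49.6 cm.
The final image is real, 49.6 cm to the right of lens 2 (overall magnification ≈ 7.6).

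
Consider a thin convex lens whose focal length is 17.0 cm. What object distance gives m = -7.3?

m = −d_i/d_o ⇒ d_i = −m·d_o.
1/f = 1/d_o + 1/d_i = 1/d_o − 1/(m·d_o) = (1 − 1/m)/d_o, so d_o = f(1 − 1/m) = (17.00)(1 − 1/(-7.3)) = 19.3 cm.

19.3 cm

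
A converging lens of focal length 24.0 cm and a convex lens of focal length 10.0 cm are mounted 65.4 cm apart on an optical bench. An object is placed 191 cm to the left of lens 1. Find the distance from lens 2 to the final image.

13.6 cm

Lens 1: 1/d_i1 = 1/f₁ − 1/d_o1 = 1/(24.0) − 1/(191) = 0.03643, so d_i1 = 27.45 cm.
The intermediate image is 27.45 cm to the right of lens 1, which is 65.4 − (27.45) = 37.95 cm to the left of lens 2, so d_o2 = +37.95 cm.
Lens 2: 1/d_i2 = 1/f₂ − 1/d_o2 = 1/(10.0) − 1/(37.95) = 0.07365, so d_i2 = 13.6 cm.
The final image is real, 13.6 cm to the right of lens 2 (overall magnification ≈ 0.051).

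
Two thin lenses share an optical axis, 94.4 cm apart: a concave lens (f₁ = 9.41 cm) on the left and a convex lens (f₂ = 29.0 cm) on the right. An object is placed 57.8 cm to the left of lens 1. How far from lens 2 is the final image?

40.4 cm

Lens 1 is diverging, so f₁ = −9.41 cm.
Lens 1: 1/d_i1 = 1/f₁ − 1/d_o1 = 1/(-9.41) − 1/(57.8) = -0.1236, so d_i1 = -8.093 cm.
The intermediate image is 8.093 cm to the left of lens 1 (virtual), which is 94.4 − (-8.093) = 102.5 cm to the left of lens 2, so d_o2 = +102.5 cm.
Lens 2: 1/d_i2 = 1/f₂ − 1/d_o2 = 1/(29.0) − 1/(102.5) = 0.02473, so d_i2 = 40.4 cm.
The final image is real, 40.4 cm to the right of lens 2 (overall magnification ≈ -0.055).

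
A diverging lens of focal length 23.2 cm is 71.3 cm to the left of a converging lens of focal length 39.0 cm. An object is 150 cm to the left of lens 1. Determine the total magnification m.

f₁ = −23.2 cm (diverging).
Lens 1: 1/d_i1 = 1/(-23.2) − 1/(150) = -0.04977, so d_i1 = -20.09 cm; m₁ = −d_i1/d_o1 = +0.1339.
d_o2 = 71.3 − (-20.09) = 91.39 cm.
Lens 2: 1/d_i2 = 1/(39.0) − 1/(91.39) = 0.01470, so d_i2 = 68.03 cm; m₂ = −d_i2/d_o2 = -0.7444.
m = m₁·m₂ = (+0.1339)(-0.7444) = -0.0997.

m = -0.0997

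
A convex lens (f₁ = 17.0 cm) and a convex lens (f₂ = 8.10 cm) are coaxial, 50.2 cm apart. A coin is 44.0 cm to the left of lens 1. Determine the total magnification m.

Lens 1: 1/d_i1 = 1/(17.0) − 1/(44.0) = 0.03610, so d_i1 = 27.70 cm; m₁ = −d_i1/d_o1 = -0.6295.
d_o2 = 50.2 − (27.70) = 22.50 cm.
Lens 2: 1/d_i2 = 1/(8.10) − 1/(22.50) = 0.07901, so d_i2 = 12.66 cm; m₂ = −d_i2/d_o2 = -0.5625.
m = m₁·m₂ = (-0.6295)(-0.5625) = +0.354.

m = +0.354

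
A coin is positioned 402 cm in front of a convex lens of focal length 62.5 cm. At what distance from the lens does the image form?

Lens equation: 1/q = 1/f − 1/p = 1/(62.50) − 1/(402) = 0.01600 − 0.002488 = 0.01351, so q = 74.0 cm.
The image is real, inverted and reduced, on the far side of the lens.

74.0 cm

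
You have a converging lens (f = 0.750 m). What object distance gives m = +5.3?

m = −d_i/d_o ⇒ d_i = −m·d_o.
1/f = 1/d_o + 1/d_i = 1/d_o − 1/(m·d_o) = (1 − 1/m)/d_o, so d_o = f(1 − 1/m) = (0.7500)(1 − 1/(+5.3)) = 0.608 m.

0.608 m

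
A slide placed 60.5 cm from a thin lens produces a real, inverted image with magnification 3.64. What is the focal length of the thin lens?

f = 47.5 cm (converging)

m = −d_i/d_o ⇒ d_i = −m·d_o = −(-3.64)·(60.5) = 220.2 cm.
1/f = 1/d_o + 1/d_i = 1/(60.5) + 1/(220.2) = 0.02107, so f = 47.5 cm.
Since f is positive, the thin lens is converging.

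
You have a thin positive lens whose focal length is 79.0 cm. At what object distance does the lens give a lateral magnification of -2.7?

108 cm

m = −d_i/d_o ⇒ d_i = −m·d_o.
1/f = 1/d_o + 1/d_i = 1/d_o − 1/(m·d_o) = (1 − 1/m)/d_o, so d_o = f(1 − 1/m) = (79.00)(1 − 1/(-2.7)) = 108 cm.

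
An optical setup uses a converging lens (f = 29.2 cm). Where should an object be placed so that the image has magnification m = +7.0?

25.0 cm

m = −d_i/d_o ⇒ d_i = −m·d_o.
1/f = 1/d_o + 1/d_i = 1/d_o − 1/(m·d_o) = (1 − 1/m)/d_o, so d_o = f(1 − 1/m) = (29.20)(1 − 1/(+7.0)) = 25.0 cm.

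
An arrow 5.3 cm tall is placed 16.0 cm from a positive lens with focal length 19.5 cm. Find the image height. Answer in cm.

1/d_i = 1/f − 1/d_o = 1/(19.50) − 1/(16.0) = -0.01122, so d_i = -89.14 cm.
m = −d_i/d_o = +5.571.
|h_i| = |m|·h_o = 5.571 × 5.3 = 29.5 cm. The image is virtual, upright and enlarged, on the same side as the object.

29.5 cm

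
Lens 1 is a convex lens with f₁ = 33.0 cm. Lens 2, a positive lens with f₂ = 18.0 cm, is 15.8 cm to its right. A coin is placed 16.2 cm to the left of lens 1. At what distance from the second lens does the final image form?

28.9 cm

Lens 1: 1/d_i1 = 1/f₁ − 1/d_o1 = 1/(33.0) − 1/(16.2) = -0.03143, so d_i1 = -31.82 cm.
The intermediate image is 31.82 cm to the left of lens 1 (virtual), which is 15.8 − (-31.82) = 47.62 cm to the left of lens 2, so d_o2 = +47.62 cm.
Lens 2: 1/d_i2 = 1/f₂ − 1/d_o2 = 1/(18.0) − 1/(47.62) = 0.03456, so d_i2 = 28.9 cm.
The final image is real, 28.9 cm to the right of lens 2 (overall magnification ≈ -1.2).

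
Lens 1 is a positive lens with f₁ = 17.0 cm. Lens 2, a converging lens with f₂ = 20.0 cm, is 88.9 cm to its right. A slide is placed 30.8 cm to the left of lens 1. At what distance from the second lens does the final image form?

32.9 cm

Lens 1: 1/d_i1 = 1/f₁ − 1/d_o1 = 1/(17.0) − 1/(30.8) = 0.02636, so d_i1 = 37.94 cm.
The intermediate image is 37.94 cm to the right of lens 1, which is 88.9 − (37.94) = 50.96 cm to the left of lens 2, so d_o2 = +50.96 cm.
Lens 2: 1/d_i2 = 1/f₂ − 1/d_o2 = 1/(20.0) − 1/(50.96) = 0.03038, so d_i2 = 32.9 cm.
The final image is real, 32.9 cm to the right of lens 2 (overall magnification ≈ 0.80).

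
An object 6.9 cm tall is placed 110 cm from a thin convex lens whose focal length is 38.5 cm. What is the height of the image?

3.72 cm

1/d_i = 1/f − 1/d_o = 1/(38.50) − 1/(110) = 0.01688, so d_i = 59.23 cm.
m = −d_i/d_o = -0.5385.
|h_i| = |m|·h_o = 0.5385 × 6.9 = 3.72 cm. The image is real, inverted and reduced, on the far side of the lens.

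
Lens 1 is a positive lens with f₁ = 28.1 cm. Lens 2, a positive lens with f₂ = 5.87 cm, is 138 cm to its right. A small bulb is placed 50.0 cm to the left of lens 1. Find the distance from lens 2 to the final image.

Lens 1: 1/d_i1 = 1/f₁ − 1/d_o1 = 1/(28.1) − 1/(50.0) = 0.01559, so d_i1 = 64.16 cm.
The intermediate image is 64.16 cm to the right of lens 1, which is 138 − (64.16) = 73.84 cm to the left of lens 2, so d_o2 = +73.84 cm.
Lens 2: 1/d_i2 = 1/f₂ − 1/d_o2 = 1/(5.87) − 1/(73.84) = 0.1568, so d_i2 = 6.38 cm.
The final image is real, 6.38 cm to the right of lens 2 (overall magnification ≈ 0.11).

6.38 cm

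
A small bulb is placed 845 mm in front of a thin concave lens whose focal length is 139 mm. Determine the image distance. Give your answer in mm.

For a concave lens, f = -139 mm.
Lens equation: 1/s_i = 1/f − 1/s_o = 1/(-139.0) − 1/(845) = -0.007194 − 0.001183 = -0.008378, so s_i = -119 mm.
The image is virtual, upright and reduced, on the same side as the object.

119 mm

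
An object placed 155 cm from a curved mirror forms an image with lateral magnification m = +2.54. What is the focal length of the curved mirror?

m = −d_i/d_o ⇒ d_i = −m·d_o = −(+2.54)·(155) = -393.7 cm.
1/f = 1/d_o + 1/d_i = 1/(155) + 1/(-393.7) = 0.003912, so f = 256 cm.
Since f is positive, the curved mirror is concave.

f = 256 cm (concave)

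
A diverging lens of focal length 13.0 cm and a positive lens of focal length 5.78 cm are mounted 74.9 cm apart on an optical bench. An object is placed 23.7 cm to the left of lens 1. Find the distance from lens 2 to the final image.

6.21 cm

Lens 1 is diverging, so f₁ = −13.0 cm.
Lens 1: 1/d_i1 = 1/f₁ − 1/d_o1 = 1/(-13.0) − 1/(23.7) = -0.1191, so d_i1 = -8.395 cm.
The intermediate image is 8.395 cm to the left of lens 1 (virtual), which is 74.9 − (-8.395) = 83.30 cm to the left of lens 2, so d_o2 = +83.30 cm.
Lens 2: 1/d_i2 = 1/f₂ − 1/d_o2 = 1/(5.78) − 1/(83.30) = 0.1610, so d_i2 = 6.21 cm.
The final image is real, 6.21 cm to the right of lens 2 (overall magnification ≈ -0.026).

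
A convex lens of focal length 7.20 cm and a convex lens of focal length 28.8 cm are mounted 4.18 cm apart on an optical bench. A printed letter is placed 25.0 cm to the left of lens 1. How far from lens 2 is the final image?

Lens 1: 1/d_i1 = 1/f₁ − 1/d_o1 = 1/(7.20) − 1/(25.0) = 0.09889, so d_i1 = 10.11 cm.
The intermediate image is 10.11 cm to the right of lens 1, which lies 5.930 cm to the right of lens 2 — a virtual object — so d_o2 = −5.930 cm.
Lens 2: 1/d_i2 = 1/f₂ − 1/d_o2 = 1/(28.8) − 1/(-5.930) = 0.2034, so d_i2 = 4.92 cm.
The final image is real, 4.92 cm to the right of lens 2 (overall magnification ≈ -0.34).

4.92 cm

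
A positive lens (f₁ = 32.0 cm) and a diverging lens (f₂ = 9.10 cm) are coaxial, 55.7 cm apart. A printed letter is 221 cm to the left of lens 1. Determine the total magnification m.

m = -0.0563

Lens 1: 1/d_i1 = 1/(32.0) − 1/(221) = 0.02673, so d_i1 = 37.42 cm; m₁ = −d_i1/d_o1 = -0.1693.
d_o2 = 55.7 − (37.42) = 18.28 cm.
f₂ = −9.10 cm (diverging).
Lens 2: 1/d_i2 = 1/(-9.10) − 1/(18.28) = -0.1646, so d_i2 = -6.076 cm; m₂ = −d_i2/d_o2 = +0.3324.
m = m₁·m₂ = (-0.1693)(+0.3324) = -0.0563.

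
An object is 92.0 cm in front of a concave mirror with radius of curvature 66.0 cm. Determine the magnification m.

f = R/2 = 66.0/2 = 33.00 cm.
1/d_i = 1/f − 1/d_o = 1/(33.00) − 1/(92.0) = 0.01943, so d_i = 51.46 cm.
m = −d_i/d_o = −(51.46)/(92.0) = -0.559.
The image is real, inverted and reduced, in front of the mirror.

m = -0.559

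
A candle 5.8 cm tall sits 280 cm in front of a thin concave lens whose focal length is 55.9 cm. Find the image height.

For a concave lens, f = -55.9 cm.
1/d_i = 1/f − 1/d_o = 1/(-55.90) − 1/(280) = -0.02146, so d_i = -46.60 cm.
m = −d_i/d_o = +0.1664.
|h_i| = |m|·h_o = 0.1664 × 5.8 = 0.965 cm. The image is virtual, upright and reduced, on the same side as the object.

0.965 cm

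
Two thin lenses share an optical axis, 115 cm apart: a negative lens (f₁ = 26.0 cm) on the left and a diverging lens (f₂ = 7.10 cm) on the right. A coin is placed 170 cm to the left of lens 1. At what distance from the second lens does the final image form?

6.75 cm

Lens 1 is diverging, so f₁ = −26.0 cm.
Lens 1: 1/d_i1 = 1/f₁ − 1/d_o1 = 1/(-26.0) − 1/(170) = -0.04434, so d_i1 = -22.55 cm.
The intermediate image is 22.55 cm to the left of lens 1 (virtual), which is 115 − (-22.55) = 137.6 cm to the left of lens 2, so d_o2 = +137.6 cm.
Lens 2 is diverging, so f₂ = −7.10 cm.
Lens 2: 1/d_i2 = 1/f₂ − 1/d_o2 = 1/(-7.10) − 1/(137.6) = -0.1481, so d_i2 = -6.75 cm.
The final image is virtual, 6.75 cm to the left of lens 2 (overall magnification ≈ 0.0065).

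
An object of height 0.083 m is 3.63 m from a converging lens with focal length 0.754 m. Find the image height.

1/d_i = 1/f − 1/d_o = 1/(0.7540) − 1/(3.63) = 1.051, so d_i = 0.9517 m.
m = −d_i/d_o = -0.2622.
|h_i| = |m|·h_o = 0.2622 × 0.083 = 0.0218 m. The image is real, inverted and reduced, on the far side of the lens.

0.0218 m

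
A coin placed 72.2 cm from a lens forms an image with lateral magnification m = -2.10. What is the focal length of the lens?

f = 48.9 cm (converging)

m = −d_i/d_o ⇒ d_i = −m·d_o = −(-2.10)·(72.2) = 151.6 cm.
1/f = 1/d_o + 1/d_i = 1/(72.2) + 1/(151.6) = 0.02045, so f = 48.9 cm.
Since f is positive, the lens is converging.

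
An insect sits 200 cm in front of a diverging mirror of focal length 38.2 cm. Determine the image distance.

32.1 cm

For a diverging mirror, f = -38.2 cm.
Mirror equation: 1/v = 1/f − 1/u = 1/(-38.20) − 1/(200) = -0.02618 − 0.005000 = -0.03118, so v = -32.1 cm.
The image is virtual, upright and reduced, behind the mirror.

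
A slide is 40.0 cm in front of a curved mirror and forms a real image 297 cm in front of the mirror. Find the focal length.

Real image ⇒ d_i = +297 cm.
1/f = 1/d_o + 1/d_i = 1/(40.0) + 1/(297) = 0.02837, so f = 35.3 cm.
Since f is positive, the curved mirror is concave.

f = 35.3 cm (concave)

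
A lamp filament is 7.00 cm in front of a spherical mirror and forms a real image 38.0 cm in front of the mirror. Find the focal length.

f = 5.91 cm (concave)

Real image ⇒ d_i = +38.0 cm.
1/f = 1/d_o + 1/d_i = 1/(7.00) + 1/(38.0) = 0.1692, so f = 5.91 cm.
Since f is positive, the spherical mirror is concave.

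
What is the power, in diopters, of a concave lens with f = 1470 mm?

For a concave lens, f = −1470 mm.
f = -147 cm = -1.47 m.
P = 1/f = 1/(-1.47 m) = -0.680 D.

P = -0.680 D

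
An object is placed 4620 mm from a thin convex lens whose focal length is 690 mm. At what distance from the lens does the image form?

Lens equation: 1/v = 1/f − 1/u = 1/(690.0) − 1/(4620) = 0.001449 − 0.0002165 = 0.001233, so v = 811 mm.
The image is real, inverted and reduced, on the far side of the lens.

811 mm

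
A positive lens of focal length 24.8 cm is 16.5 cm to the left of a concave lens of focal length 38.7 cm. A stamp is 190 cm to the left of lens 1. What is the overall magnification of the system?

Lens 1: 1/d_i1 = 1/(24.8) − 1/(190) = 0.03506, so d_i1 = 28.52 cm; m₁ = −d_i1/d_o1 = -0.1501.
d_o2 = 16.5 − (28.52) = -12.02 cm (virtual object).
f₂ = −38.7 cm (diverging).
Lens 2: 1/d_i2 = 1/(-38.7) − 1/(-12.02) = 0.05735, so d_i2 = 17.44 cm; m₂ = −d_i2/d_o2 = +1.451.
m = m₁·m₂ = (-0.1501)(+1.451) = -0.218.

m = -0.218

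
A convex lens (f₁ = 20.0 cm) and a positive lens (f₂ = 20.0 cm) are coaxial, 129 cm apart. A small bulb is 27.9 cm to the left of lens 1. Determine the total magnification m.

m = +1.32

Lens 1: 1/d_i1 = 1/(20.0) − 1/(27.9) = 0.01416, so d_i1 = 70.63 cm; m₁ = −d_i1/d_o1 = -2.532.
d_o2 = 129 − (70.63) = 58.37 cm.
Lens 2: 1/d_i2 = 1/(20.0) − 1/(58.37) = 0.03287, so d_i2 = 30.42 cm; m₂ = −d_i2/d_o2 = -0.5212.
m = m₁·m₂ = (-2.532)(-0.5212) = +1.32.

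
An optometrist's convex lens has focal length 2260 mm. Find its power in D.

f = 226 cm = 2.26 m.
P = 1/f = 1/(2.26 m) = +0.442 D.

P = +0.442 D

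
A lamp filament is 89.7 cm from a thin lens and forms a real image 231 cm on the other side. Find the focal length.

f = 64.6 cm (converging)

Real image ⇒ d_i = +231 cm.
1/f = 1/d_o + 1/d_i = 1/(89.7) + 1/(231) = 0.01548, so f = 64.6 cm.
Since f is positive, the thin lens is converging.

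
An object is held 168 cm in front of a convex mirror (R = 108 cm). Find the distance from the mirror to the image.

40.9 cm

f = R/2 = 108/2 = 54.00 cm; for a convex mirror, f = -54.00 cm.
Mirror equation: 1/q = 1/f − 1/p = 1/(-54.00) − 1/(168) = -0.01852 − 0.005952 = -0.02447, so q = -40.9 cm.
The image is virtual, upright and reduced, behind the mirror.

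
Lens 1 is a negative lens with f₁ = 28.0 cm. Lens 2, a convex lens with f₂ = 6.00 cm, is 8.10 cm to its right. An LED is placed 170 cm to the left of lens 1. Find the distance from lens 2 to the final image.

7.38 cm

Lens 1 is diverging, so f₁ = −28.0 cm.
Lens 1: 1/d_i1 = 1/f₁ − 1/d_o1 = 1/(-28.0) − 1/(170) = -0.04160, so d_i1 = -24.04 cm.
The intermediate image is 24.04 cm to the left of lens 1 (virtual), which is 8.10 − (-24.04) = 32.14 cm to the left of lens 2, so d_o2 = +32.14 cm.
Lens 2: 1/d_i2 = 1/f₂ − 1/d_o2 = 1/(6.00) − 1/(32.14) = 0.1356, so d_i2 = 7.38 cm.
The final image is real, 7.38 cm to the right of lens 2 (overall magnification ≈ -0.032).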